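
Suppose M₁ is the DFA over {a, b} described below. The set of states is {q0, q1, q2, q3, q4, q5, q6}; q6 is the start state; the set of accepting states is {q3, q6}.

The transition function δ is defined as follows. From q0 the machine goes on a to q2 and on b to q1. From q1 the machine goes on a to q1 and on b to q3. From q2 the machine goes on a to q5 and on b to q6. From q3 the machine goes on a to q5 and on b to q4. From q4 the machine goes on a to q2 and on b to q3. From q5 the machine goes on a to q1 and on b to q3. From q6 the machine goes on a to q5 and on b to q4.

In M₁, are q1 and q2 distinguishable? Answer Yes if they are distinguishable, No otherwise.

No

First remove the unreachable states {q0}; 6 states remain.
P0 = {q3,q6} | {q1,q2,q4,q5}.
The partition is now stable with 2 blocks: {q3,q6} | {q1,q2,q4,q5}.
q1 and q2 lie in the same block of the stable partition, so they are equivalent — no string distinguishes them.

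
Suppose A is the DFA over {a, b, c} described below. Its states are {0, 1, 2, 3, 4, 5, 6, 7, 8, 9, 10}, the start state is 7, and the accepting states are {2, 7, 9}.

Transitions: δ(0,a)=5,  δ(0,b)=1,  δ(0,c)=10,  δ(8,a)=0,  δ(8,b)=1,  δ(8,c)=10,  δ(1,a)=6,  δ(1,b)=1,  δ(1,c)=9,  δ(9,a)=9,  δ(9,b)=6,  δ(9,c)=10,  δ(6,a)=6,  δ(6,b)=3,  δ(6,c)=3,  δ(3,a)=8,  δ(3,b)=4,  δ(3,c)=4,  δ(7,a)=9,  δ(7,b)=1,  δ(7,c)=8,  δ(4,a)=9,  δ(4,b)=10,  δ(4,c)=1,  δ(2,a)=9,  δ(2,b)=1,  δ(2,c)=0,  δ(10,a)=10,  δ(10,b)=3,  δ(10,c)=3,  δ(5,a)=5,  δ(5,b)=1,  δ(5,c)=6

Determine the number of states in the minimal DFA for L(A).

7

First remove the unreachable states {2}; 10 states remain.
Initial partition by acceptance: {7,9} | {0,1,3,4,5,6,8,10}.
Refine {0,1,3,4,5,6,8,10} on symbol a: members go to different blocks, giving {0,1,3,5,6,8,10} and {4}.
Split {0,1,3,5,6,8,10} by δ(·,b) → {0,1,5,6,8,10} and {3}.
Refine {0,1,5,6,8,10} on symbol b: members go to different blocks, giving {0,1,5,8} and {6,10}.
Refine {7,9} on symbol b: members go to different blocks, giving {7} and {9}.
On input a, block {0,1,5,8} splits into {0,5,8} and {1}.
Stable partition: {7} | {0,5,8} | {4} | {3} | {6,10} | {9} | {1} — 7 equivalence classes.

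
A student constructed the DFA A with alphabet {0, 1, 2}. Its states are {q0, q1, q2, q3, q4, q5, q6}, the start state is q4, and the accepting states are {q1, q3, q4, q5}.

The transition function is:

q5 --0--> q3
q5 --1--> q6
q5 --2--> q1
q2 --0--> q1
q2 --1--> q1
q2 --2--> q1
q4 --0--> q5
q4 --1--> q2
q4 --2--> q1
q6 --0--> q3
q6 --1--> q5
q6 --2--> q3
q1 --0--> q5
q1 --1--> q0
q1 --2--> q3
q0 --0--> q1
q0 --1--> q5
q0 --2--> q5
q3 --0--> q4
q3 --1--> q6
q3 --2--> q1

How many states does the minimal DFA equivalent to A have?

P0 = {q1,q3,q4,q5} | {q0,q2,q6}.
No further refinement is possible. Final partition (2 blocks): {q1,q3,q4,q5} | {q0,q2,q6}.

2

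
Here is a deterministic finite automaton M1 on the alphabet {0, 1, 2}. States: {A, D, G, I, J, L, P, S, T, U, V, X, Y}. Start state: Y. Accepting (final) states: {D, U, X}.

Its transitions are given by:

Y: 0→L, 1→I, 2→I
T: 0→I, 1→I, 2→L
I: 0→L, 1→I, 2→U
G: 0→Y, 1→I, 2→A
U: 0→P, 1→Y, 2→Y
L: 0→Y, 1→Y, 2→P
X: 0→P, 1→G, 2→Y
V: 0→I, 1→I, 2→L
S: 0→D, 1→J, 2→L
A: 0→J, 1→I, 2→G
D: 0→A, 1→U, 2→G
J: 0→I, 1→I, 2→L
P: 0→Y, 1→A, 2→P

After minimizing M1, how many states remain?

8

First remove the unreachable states {D,S,T,V,X}; 8 states remain.
P0 = {U} | {A,G,I,J,L,P,Y}.
On input 2, block {A,G,I,J,L,P,Y} splits into {A,G,J,L,P,Y} and {I}.
Split {A,G,J,L,P,Y} by δ(·,0) → {A,G,L,P,Y} and {J}.
Refine {A,G,L,P,Y} on symbol 0: members go to different blocks, giving {G,L,P,Y} and {A}.
Refine {G,L,P,Y} on symbol 1: members go to different blocks, giving {G,Y} and {P} and {L}.
Refine {G,Y} on symbol 0: members go to different blocks, giving {Y} and {G}.
The partition is now stable with 8 blocks: {U} | {Y} | {I} | {J} | {A} | {P} | {L} | {G}.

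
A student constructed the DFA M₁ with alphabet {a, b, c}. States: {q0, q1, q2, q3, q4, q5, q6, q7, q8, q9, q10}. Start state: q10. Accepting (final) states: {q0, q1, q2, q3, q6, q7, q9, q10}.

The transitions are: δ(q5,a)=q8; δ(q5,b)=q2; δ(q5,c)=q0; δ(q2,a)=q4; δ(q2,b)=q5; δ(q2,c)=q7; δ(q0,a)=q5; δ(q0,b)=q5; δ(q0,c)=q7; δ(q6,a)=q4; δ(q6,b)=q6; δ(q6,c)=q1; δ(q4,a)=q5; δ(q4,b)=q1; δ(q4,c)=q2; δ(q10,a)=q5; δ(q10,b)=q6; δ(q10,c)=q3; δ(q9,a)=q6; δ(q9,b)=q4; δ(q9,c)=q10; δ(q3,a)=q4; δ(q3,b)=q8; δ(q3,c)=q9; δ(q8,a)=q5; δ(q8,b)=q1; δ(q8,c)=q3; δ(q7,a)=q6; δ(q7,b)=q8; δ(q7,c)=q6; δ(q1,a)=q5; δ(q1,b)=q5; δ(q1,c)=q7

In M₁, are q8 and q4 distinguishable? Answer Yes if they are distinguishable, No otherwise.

Every state is reachable, so we keep all 11.
Start with accepting vs non-accepting: {q0,q1,q2,q3,q6,q7,q9,q10} | {q4,q5,q8}.
Refine {q0,q1,q2,q3,q6,q7,q9,q10} on symbol a: members go to different blocks, giving {q0,q1,q2,q3,q6,q10} and {q7,q9}.
Refine {q0,q1,q2,q3,q6,q10} on symbol b: members go to different blocks, giving {q0,q1,q2,q3} and {q6,q10}.
No further refinement is possible. Final partition (4 blocks): {q0,q1,q2,q3} | {q4,q5,q8} | {q7,q9} | {q6,q10}.
q8 and q4 lie in the same block of the stable partition, so they are equivalent — no string distinguishes them.

No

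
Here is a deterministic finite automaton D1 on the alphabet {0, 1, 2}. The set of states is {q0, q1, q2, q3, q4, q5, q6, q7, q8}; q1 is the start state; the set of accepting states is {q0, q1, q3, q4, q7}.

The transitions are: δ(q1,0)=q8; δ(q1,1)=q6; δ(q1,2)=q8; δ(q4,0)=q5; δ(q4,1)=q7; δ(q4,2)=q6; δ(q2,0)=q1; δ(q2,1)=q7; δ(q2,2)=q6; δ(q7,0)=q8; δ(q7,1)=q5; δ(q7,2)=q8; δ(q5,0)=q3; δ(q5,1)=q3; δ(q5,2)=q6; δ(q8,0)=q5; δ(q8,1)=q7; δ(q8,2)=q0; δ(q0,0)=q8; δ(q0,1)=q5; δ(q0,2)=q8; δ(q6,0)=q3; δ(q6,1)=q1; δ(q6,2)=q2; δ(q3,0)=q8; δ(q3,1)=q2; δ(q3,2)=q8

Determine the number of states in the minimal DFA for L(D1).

3

First remove the unreachable states {q4}; 8 states remain.
P0 = {q0,q1,q3,q7} | {q2,q5,q6,q8}.
Split {q2,q5,q6,q8} by δ(·,0) → {q2,q5,q6} and {q8}.
No further refinement is possible. Final partition (3 blocks): {q0,q1,q3,q7} | {q2,q5,q6} | {q8}.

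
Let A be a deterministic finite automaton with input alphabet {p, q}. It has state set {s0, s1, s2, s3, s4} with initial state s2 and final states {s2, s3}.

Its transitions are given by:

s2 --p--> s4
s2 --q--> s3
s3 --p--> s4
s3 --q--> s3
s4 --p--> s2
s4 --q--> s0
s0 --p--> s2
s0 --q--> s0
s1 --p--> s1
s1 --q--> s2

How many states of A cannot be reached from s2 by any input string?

1

No path from s2 leads to s1; the other 4 states are all reachable.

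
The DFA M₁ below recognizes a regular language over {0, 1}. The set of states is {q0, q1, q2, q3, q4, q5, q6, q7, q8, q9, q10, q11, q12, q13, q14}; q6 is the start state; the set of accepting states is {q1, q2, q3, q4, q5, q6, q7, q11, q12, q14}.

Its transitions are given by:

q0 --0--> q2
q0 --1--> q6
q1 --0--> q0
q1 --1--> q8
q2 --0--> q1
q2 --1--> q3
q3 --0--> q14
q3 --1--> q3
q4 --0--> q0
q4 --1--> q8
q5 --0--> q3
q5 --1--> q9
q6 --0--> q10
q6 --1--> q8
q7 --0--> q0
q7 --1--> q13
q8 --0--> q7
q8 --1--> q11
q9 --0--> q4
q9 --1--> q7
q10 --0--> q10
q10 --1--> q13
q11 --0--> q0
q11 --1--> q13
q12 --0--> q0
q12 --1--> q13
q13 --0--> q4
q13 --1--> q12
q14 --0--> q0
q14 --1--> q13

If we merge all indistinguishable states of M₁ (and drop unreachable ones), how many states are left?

Reachable states from the start: {q0,q1,q2,q3,q4,q6,q7,q8,q10,q11,q12,q13,q14}. Unreachable: {q5,q9} — drop them.
Start with accepting vs non-accepting: {q1,q2,q3,q4,q6,q7,q11,q12,q14} | {q0,q8,q10,q13}.
On input 0, block {q1,q2,q3,q4,q6,q7,q11,q12,q14} splits into {q1,q4,q6,q7,q11,q12,q14} and {q2,q3}.
Refine {q0,q8,q10,q13} on symbol 0: members go to different blocks, giving {q8,q13} and {q0} and {q10}.
Split {q1,q4,q6,q7,q11,q12,q14} by δ(·,0) → {q1,q4,q7,q11,q12,q14} and {q6}.
No further refinement is possible. Final partition (6 blocks): {q1,q4,q7,q11,q12,q14} | {q8,q13} | {q2,q3} | {q0} | {q10} | {q6}.

6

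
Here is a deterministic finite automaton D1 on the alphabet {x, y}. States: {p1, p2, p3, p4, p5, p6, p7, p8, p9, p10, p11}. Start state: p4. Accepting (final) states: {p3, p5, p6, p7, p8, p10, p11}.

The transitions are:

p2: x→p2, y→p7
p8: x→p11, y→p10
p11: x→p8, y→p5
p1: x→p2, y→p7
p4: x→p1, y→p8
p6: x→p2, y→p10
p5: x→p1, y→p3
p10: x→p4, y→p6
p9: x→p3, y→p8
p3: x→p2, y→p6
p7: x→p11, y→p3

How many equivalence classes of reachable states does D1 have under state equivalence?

3

Reachable states from the start: {p1,p2,p3,p4,p5,p6,p7,p8,p10,p11}. Unreachable: {p9} — drop them.
P0 = {p3,p5,p6,p7,p8,p10,p11} | {p1,p2,p4}.
On input x, block {p3,p5,p6,p7,p8,p10,p11} splits into {p3,p5,p6,p10} and {p7,p8,p11}.
No further refinement is possible. Final partition (3 blocks): {p3,p5,p6,p10} | {p1,p2,p4} | {p7,p8,p11}.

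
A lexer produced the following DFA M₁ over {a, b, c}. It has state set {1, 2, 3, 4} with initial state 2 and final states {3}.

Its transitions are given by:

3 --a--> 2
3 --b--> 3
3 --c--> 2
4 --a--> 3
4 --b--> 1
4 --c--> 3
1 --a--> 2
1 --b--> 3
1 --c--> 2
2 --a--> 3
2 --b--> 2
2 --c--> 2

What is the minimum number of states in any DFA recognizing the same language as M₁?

2

First remove the unreachable states {1,4}; 2 states remain.
Start with accepting vs non-accepting: {3} | {2}.
The partition is now stable with 2 blocks: {3} | {2}.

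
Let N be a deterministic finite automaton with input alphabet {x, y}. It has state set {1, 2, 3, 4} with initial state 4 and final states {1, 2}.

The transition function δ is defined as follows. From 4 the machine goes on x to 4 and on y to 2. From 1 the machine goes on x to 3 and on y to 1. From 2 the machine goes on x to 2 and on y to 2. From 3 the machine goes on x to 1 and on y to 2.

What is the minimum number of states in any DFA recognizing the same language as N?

States {1,3} cannot be reached from the start state, so discard them.
Start with accepting vs non-accepting: {2} | {4}.
Stable partition: {2} | {4} — 2 equivalence classes.

2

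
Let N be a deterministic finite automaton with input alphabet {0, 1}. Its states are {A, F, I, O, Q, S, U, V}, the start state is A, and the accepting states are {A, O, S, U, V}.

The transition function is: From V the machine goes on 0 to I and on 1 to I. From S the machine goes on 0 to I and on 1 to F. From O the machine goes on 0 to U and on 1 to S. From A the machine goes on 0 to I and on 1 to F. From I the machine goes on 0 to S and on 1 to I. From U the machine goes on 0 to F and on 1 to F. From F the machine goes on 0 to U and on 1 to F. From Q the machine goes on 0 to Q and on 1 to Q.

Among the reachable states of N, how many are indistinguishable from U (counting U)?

3

Reachable states from the start: {A,F,I,S,U}. Unreachable: {O,Q,V} — drop them.
P0 = {A,S,U} | {F,I}.
Stable partition: {A,S,U} | {F,I} — 2 equivalence classes.
State U belongs to the block {A,S,U}, which has 3 states.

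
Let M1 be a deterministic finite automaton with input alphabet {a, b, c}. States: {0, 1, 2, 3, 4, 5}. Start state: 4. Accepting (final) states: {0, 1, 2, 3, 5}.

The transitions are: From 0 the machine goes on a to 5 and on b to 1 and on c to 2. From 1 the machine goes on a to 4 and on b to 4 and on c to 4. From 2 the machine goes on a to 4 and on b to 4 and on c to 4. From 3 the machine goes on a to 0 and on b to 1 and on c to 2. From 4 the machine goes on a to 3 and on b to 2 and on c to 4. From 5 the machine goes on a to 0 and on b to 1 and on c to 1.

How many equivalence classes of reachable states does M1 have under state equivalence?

3

P0 = {0,1,2,3,5} | {4}.
On input a, block {0,1,2,3,5} splits into {0,3,5} and {1,2}.
The partition is now stable with 3 blocks: {0,3,5} | {4} | {1,2}.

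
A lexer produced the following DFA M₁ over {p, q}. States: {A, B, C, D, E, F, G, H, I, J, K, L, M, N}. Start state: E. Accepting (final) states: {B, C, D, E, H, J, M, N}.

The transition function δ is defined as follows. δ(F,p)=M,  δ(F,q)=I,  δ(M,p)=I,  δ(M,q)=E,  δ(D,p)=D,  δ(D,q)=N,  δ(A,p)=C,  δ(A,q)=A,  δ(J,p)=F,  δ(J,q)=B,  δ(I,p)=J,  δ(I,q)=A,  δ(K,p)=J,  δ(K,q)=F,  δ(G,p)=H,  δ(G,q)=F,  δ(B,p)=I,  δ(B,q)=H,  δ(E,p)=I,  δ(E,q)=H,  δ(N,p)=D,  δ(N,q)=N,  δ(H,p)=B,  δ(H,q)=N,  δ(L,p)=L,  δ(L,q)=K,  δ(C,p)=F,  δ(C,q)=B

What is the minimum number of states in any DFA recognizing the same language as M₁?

First remove the unreachable states {G,K,L}; 11 states remain.
Initial partition by acceptance: {B,C,D,E,H,J,M,N} | {A,F,I}.
Refine {B,C,D,E,H,J,M,N} on symbol p: members go to different blocks, giving {B,C,E,J,M} and {D,H,N}.
On input q, block {B,C,E,J,M} splits into {C,J,M} and {B,E}.
Split {D,H,N} by δ(·,p) → {D,N} and {H}.
No further refinement is possible. Final partition (5 blocks): {C,J,M} | {A,F,I} | {D,N} | {B,E} | {H}.

5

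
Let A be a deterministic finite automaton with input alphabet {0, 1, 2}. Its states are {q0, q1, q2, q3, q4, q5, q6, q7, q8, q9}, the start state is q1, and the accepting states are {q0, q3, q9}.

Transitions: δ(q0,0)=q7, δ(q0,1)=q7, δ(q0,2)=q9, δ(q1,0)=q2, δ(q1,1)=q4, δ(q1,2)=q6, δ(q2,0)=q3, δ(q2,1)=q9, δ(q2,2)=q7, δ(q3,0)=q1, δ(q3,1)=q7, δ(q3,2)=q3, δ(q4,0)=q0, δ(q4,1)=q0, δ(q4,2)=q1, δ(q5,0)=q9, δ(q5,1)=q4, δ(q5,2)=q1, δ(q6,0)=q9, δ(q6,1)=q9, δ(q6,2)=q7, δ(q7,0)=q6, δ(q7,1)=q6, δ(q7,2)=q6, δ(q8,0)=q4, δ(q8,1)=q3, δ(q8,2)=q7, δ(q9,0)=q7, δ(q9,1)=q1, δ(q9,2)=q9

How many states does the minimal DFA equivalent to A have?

Reachable states from the start: {q0,q1,q2,q3,q4,q6,q7,q9}. Unreachable: {q5,q8} — drop them.
Initial partition by acceptance: {q0,q3,q9} | {q1,q2,q4,q6,q7}.
Split {q1,q2,q4,q6,q7} by δ(·,0) → {q2,q4,q6} and {q1,q7}.
No further refinement is possible. Final partition (3 blocks): {q0,q3,q9} | {q2,q4,q6} | {q1,q7}.

3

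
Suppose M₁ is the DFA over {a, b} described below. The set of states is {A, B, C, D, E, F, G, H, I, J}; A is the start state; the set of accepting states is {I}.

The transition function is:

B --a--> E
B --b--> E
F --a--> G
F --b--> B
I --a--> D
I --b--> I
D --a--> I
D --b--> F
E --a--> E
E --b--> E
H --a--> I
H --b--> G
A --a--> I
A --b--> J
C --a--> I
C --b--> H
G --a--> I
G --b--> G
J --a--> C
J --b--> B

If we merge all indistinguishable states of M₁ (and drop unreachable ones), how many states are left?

5

Initial partition by acceptance: {I} | {A,B,C,D,E,F,G,H,J}.
Refine {A,B,C,D,E,F,G,H,J} on symbol a: members go to different blocks, giving {A,C,D,G,H} and {B,E,F,J}.
Refine {A,C,D,G,H} on symbol b: members go to different blocks, giving {C,G,H} and {A,D}.
Split {B,E,F,J} by δ(·,a) → {B,E} and {F,J}.
Stable partition: {I} | {C,G,H} | {B,E} | {A,D} | {F,J} — 5 equivalence classes.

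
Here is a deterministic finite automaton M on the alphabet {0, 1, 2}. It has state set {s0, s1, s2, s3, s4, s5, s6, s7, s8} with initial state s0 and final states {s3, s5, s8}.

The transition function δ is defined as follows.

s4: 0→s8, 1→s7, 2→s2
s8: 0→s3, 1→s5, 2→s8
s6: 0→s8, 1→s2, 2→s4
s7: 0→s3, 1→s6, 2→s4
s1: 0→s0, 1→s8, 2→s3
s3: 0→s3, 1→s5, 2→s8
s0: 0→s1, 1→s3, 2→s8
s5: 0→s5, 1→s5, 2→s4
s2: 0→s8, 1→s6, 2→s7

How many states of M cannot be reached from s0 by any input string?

0

Every one of the 9 states is reachable from s0.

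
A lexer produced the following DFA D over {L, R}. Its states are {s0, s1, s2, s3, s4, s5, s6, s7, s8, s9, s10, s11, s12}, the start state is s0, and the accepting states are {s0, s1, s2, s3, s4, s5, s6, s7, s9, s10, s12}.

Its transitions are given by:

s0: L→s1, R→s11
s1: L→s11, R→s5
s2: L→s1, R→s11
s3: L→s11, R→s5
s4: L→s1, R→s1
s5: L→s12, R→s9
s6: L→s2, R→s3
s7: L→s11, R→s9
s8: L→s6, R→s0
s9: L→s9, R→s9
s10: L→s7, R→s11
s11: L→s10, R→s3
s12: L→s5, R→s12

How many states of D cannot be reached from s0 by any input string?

No path from s0 leads to s2, s4, s6, s8; the other 9 states are all reachable.

4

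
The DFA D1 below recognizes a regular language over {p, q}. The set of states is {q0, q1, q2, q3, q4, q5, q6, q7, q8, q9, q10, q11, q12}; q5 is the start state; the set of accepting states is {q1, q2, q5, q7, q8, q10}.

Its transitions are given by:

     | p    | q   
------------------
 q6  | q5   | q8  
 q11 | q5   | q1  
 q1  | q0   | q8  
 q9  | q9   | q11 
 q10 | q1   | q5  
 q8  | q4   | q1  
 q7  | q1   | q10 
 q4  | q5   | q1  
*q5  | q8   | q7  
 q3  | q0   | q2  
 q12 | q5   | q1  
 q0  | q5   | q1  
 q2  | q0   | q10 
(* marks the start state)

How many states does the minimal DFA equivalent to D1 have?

3

Reachable states from the start: {q0,q1,q4,q5,q7,q8,q10}. Unreachable: {q2,q3,q6,q9,q11,q12} — drop them.
P0 = {q1,q5,q7,q8,q10} | {q0,q4}.
On input p, block {q1,q5,q7,q8,q10} splits into {q5,q7,q10} and {q1,q8}.
No further refinement is possible. Final partition (3 blocks): {q5,q7,q10} | {q0,q4} | {q1,q8}.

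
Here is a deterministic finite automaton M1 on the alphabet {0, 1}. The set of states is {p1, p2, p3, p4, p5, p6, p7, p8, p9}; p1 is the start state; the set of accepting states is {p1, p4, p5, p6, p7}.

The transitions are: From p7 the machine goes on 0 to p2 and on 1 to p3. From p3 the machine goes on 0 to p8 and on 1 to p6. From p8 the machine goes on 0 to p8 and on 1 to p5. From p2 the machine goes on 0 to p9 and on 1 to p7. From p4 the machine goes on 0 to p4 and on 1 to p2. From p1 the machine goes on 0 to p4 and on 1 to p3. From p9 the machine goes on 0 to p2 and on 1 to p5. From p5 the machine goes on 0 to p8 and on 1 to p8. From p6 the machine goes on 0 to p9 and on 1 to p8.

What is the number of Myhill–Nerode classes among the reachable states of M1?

3

Every state is reachable, so we keep all 9.
P0 = {p1,p4,p5,p6,p7} | {p2,p3,p8,p9}.
On input 0, block {p1,p4,p5,p6,p7} splits into {p5,p6,p7} and {p1,p4}.
Stable partition: {p5,p6,p7} | {p2,p3,p8,p9} | {p1,p4} — 3 equivalence classes.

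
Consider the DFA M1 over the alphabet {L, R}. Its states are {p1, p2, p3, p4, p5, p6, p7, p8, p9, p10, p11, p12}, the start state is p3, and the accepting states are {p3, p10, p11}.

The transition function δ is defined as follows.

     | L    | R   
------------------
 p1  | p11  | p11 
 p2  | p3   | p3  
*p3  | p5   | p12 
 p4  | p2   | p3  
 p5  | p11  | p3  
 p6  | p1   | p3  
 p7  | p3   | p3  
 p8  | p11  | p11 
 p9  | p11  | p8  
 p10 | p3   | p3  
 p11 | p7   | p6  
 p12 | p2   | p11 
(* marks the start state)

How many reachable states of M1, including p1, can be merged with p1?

4

Reachable states from the start: {p1,p2,p3,p5,p6,p7,p11,p12}. Unreachable: {p4,p8,p9,p10} — drop them.
Start with accepting vs non-accepting: {p3,p11} | {p1,p2,p5,p6,p7,p12}.
Split {p1,p2,p5,p6,p7,p12} by δ(·,L) → {p1,p2,p5,p7} and {p6,p12}.
No further refinement is possible. Final partition (3 blocks): {p3,p11} | {p1,p2,p5,p7} | {p6,p12}.
The equivalence class containing p1 is {p1,p2,p5,p7}, of size 4.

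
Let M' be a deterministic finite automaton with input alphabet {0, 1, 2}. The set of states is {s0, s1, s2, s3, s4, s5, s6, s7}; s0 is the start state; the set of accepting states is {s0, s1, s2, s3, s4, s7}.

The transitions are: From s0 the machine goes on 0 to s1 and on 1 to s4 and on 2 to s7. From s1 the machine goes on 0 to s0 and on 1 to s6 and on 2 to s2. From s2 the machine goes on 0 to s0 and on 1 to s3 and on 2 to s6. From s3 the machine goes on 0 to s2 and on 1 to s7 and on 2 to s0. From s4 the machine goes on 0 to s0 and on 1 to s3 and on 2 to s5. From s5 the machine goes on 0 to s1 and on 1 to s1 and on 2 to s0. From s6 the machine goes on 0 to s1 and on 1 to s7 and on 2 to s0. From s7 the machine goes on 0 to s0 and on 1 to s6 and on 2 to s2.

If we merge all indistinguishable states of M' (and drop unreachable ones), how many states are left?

5

Initial partition by acceptance: {s0,s1,s2,s3,s4,s7} | {s5,s6}.
Split {s0,s1,s2,s3,s4,s7} by δ(·,1) → {s0,s2,s3,s4} and {s1,s7}.
Split {s0,s2,s3,s4} by δ(·,0) → {s2,s3,s4} and {s0}.
Split {s2,s3,s4} by δ(·,0) → {s2,s4} and {s3}.
Stable partition: {s2,s4} | {s5,s6} | {s1,s7} | {s0} | {s3} — 5 equivalence classes.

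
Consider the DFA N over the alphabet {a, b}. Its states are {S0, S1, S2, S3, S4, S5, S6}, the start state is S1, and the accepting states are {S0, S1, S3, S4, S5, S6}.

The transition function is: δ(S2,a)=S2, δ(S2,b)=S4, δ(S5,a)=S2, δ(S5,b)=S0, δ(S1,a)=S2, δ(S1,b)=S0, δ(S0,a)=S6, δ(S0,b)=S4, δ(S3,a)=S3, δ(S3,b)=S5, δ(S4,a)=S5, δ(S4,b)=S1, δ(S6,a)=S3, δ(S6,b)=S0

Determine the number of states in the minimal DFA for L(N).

Every state is reachable, so we keep all 7.
Initial partition by acceptance: {S0,S1,S3,S4,S5,S6} | {S2}.
Refine {S0,S1,S3,S4,S5,S6} on symbol a: members go to different blocks, giving {S0,S3,S4,S6} and {S1,S5}.
Refine {S0,S3,S4,S6} on symbol a: members go to different blocks, giving {S0,S3,S6} and {S4}.
On input b, block {S0,S3,S6} splits into {S0} and {S3} and {S6}.
Stable partition: {S0} | {S2} | {S1,S5} | {S4} | {S3} | {S6} — 6 equivalence classes.

6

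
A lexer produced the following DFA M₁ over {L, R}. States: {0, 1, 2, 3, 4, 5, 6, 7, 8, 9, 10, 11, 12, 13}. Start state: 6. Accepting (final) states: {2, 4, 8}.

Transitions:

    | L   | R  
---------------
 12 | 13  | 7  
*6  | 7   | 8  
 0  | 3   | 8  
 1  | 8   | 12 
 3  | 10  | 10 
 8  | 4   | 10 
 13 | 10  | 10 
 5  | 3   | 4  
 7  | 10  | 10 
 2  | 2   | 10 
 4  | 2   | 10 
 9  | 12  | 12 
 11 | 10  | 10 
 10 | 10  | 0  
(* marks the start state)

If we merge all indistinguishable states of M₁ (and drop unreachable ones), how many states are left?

States {1,5,9,11,12,13} cannot be reached from the start state, so discard them.
Start with accepting vs non-accepting: {2,4,8} | {0,3,6,7,10}.
Split {0,3,6,7,10} by δ(·,R) → {3,7,10} and {0,6}.
Refine {3,7,10} on symbol R: members go to different blocks, giving {3,7} and {10}.
Stable partition: {2,4,8} | {3,7} | {0,6} | {10} — 4 equivalence classes.

4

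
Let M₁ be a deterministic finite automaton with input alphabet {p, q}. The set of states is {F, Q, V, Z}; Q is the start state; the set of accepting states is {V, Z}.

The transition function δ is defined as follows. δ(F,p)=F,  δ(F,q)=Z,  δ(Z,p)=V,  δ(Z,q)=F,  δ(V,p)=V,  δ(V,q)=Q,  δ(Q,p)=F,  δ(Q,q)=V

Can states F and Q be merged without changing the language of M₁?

Yes

Every state is reachable, so we keep all 4.
Start with accepting vs non-accepting: {V,Z} | {F,Q}.
The partition is now stable with 2 blocks: {V,Z} | {F,Q}.
F and Q lie in the same block of the stable partition, so they are equivalent — no string distinguishes them.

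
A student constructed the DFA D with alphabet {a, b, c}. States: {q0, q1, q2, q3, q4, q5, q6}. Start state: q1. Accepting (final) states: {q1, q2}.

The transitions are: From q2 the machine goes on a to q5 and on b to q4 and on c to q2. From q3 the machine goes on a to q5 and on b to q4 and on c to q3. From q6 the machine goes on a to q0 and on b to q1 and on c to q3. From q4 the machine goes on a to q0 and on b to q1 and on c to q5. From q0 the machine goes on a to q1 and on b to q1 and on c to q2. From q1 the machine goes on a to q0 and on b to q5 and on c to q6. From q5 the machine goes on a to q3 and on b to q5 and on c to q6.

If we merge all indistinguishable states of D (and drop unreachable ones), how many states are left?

7

Every state is reachable, so we keep all 7.
Initial partition by acceptance: {q1,q2} | {q0,q3,q4,q5,q6}.
Split {q1,q2} by δ(·,c) → {q1} and {q2}.
Refine {q0,q3,q4,q5,q6} on symbol a: members go to different blocks, giving {q3,q4,q5,q6} and {q0}.
Refine {q3,q4,q5,q6} on symbol a: members go to different blocks, giving {q3,q5} and {q4,q6}.
On input b, block {q3,q5} splits into {q3} and {q5}.
On input c, block {q4,q6} splits into {q4} and {q6}.
No further refinement is possible. Final partition (7 blocks): {q1} | {q3} | {q2} | {q0} | {q4} | {q5} | {q6}.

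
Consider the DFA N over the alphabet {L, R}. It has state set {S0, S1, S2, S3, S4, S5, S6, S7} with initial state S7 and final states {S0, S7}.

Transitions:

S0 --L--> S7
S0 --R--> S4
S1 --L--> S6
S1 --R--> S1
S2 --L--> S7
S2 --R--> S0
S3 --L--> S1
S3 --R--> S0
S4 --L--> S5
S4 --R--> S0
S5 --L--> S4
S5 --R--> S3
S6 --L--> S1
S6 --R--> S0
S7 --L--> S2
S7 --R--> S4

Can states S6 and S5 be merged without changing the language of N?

No

Every state is reachable, so we keep all 8.
Initial partition by acceptance: {S0,S7} | {S1,S2,S3,S4,S5,S6}.
On input L, block {S0,S7} splits into {S0} and {S7}.
Split {S1,S2,S3,S4,S5,S6} by δ(·,L) → {S1,S3,S4,S5,S6} and {S2}.
On input R, block {S1,S3,S4,S5,S6} splits into {S3,S4,S6} and {S1,S5}.
On input R, block {S1,S5} splits into {S1} and {S5}.
Split {S3,S4,S6} by δ(·,L) → {S3,S6} and {S4}.
No further refinement is possible. Final partition (7 blocks): {S0} | {S3,S6} | {S7} | {S2} | {S1} | {S5} | {S4}.
S6 and S5 end up in different blocks, so they are distinguishable. For instance, the string 'R' is accepted from only S6.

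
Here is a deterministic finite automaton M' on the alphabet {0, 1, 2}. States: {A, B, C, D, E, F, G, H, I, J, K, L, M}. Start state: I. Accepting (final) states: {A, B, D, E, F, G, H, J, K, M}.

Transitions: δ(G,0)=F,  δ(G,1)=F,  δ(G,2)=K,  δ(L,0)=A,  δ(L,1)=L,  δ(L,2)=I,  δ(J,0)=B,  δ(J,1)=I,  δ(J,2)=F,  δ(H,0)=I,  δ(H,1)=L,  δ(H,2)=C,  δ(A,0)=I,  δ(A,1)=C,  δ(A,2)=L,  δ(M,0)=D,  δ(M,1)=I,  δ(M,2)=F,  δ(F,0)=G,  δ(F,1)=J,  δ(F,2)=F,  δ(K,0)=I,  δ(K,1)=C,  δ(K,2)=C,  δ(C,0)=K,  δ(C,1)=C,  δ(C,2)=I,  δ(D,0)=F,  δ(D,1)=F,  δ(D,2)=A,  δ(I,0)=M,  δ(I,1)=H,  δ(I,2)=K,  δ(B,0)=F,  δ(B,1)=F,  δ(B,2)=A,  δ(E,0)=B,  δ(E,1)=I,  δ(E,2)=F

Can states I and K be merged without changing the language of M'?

No

States {E} cannot be reached from the start state, so discard them.
Initial partition by acceptance: {A,B,D,F,G,H,J,K,M} | {C,I,L}.
Refine {A,B,D,F,G,H,J,K,M} on symbol 0: members go to different blocks, giving {B,D,F,G,J,M} and {A,H,K}.
Split {B,D,F,G,J,M} by δ(·,1) → {B,D,F,G} and {J,M}.
Split {B,D,F,G} by δ(·,1) → {B,D,G} and {F}.
On input 0, block {C,I,L} splits into {C,L} and {I}.
No further refinement is possible. Final partition (6 blocks): {B,D,G} | {C,L} | {A,H,K} | {J,M} | {F} | {I}.
I and K end up in different blocks, so they are distinguishable. For instance, the string 'ε' is accepted from only K.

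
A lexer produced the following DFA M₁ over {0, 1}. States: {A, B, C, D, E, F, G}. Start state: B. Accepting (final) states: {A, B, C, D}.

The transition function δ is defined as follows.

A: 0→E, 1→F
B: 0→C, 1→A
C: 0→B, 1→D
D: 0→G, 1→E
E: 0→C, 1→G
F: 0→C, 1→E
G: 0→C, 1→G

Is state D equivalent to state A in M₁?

P0 = {A,B,C,D} | {E,F,G}.
On input 0, block {A,B,C,D} splits into {A,D} and {B,C}.
No further refinement is possible. Final partition (3 blocks): {A,D} | {E,F,G} | {B,C}.
D and A lie in the same block of the stable partition, so they are equivalent — no string distinguishes them.

Yes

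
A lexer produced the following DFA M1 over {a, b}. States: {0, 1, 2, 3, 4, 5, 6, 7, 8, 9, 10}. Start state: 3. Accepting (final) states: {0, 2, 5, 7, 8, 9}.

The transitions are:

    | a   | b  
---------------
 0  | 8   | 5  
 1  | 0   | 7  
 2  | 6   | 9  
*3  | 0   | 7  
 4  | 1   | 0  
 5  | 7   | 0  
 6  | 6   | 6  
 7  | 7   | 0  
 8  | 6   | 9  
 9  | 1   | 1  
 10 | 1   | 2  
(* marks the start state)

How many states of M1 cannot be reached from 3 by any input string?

Starting at 3 and following transitions, the reachable set is {0, 1, 3, 5, 6, 7, 8, 9}. That leaves 2, 4, 10 unreachable — 3 in total.

3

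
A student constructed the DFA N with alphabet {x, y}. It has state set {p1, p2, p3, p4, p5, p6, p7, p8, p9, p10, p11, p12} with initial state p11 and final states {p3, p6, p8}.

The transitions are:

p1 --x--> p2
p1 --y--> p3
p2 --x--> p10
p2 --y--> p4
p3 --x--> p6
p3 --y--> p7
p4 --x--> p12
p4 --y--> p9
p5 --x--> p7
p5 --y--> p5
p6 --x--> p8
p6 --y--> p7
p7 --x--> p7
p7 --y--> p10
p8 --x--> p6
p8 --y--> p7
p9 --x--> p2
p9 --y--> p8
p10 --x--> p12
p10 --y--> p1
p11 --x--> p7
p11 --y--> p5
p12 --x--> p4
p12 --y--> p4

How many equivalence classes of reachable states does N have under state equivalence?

6

All states are reachable from the start state.
Initial partition by acceptance: {p3,p6,p8} | {p1,p2,p4,p5,p7,p9,p10,p11,p12}.
Refine {p1,p2,p4,p5,p7,p9,p10,p11,p12} on symbol y: members go to different blocks, giving {p2,p4,p5,p7,p10,p11,p12} and {p1,p9}.
Split {p2,p4,p5,p7,p10,p11,p12} by δ(·,y) → {p2,p5,p7,p11,p12} and {p4,p10}.
Split {p2,p5,p7,p11,p12} by δ(·,x) → {p5,p7,p11} and {p2,p12}.
Refine {p5,p7,p11} on symbol y: members go to different blocks, giving {p5,p11} and {p7}.
No further refinement is possible. Final partition (6 blocks): {p3,p6,p8} | {p5,p11} | {p1,p9} | {p4,p10} | {p2,p12} | {p7}.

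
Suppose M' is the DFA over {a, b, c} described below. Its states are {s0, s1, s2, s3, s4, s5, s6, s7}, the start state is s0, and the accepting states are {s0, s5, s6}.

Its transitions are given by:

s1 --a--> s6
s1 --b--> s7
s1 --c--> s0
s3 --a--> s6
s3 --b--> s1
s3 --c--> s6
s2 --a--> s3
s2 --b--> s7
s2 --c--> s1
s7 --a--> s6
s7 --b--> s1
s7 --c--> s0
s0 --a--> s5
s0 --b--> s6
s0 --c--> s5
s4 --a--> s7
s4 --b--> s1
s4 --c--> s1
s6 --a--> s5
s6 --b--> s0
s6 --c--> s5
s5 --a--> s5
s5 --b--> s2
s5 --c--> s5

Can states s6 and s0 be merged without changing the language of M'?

Reachable states from the start: {s0,s1,s2,s3,s5,s6,s7}. Unreachable: {s4} — drop them.
Start with accepting vs non-accepting: {s0,s5,s6} | {s1,s2,s3,s7}.
Refine {s0,s5,s6} on symbol b: members go to different blocks, giving {s0,s6} and {s5}.
Refine {s1,s2,s3,s7} on symbol a: members go to different blocks, giving {s1,s3,s7} and {s2}.
Stable partition: {s0,s6} | {s1,s3,s7} | {s5} | {s2} — 4 equivalence classes.
s6 and s0 lie in the same block of the stable partition, so they are equivalent — no string distinguishes them.

Yes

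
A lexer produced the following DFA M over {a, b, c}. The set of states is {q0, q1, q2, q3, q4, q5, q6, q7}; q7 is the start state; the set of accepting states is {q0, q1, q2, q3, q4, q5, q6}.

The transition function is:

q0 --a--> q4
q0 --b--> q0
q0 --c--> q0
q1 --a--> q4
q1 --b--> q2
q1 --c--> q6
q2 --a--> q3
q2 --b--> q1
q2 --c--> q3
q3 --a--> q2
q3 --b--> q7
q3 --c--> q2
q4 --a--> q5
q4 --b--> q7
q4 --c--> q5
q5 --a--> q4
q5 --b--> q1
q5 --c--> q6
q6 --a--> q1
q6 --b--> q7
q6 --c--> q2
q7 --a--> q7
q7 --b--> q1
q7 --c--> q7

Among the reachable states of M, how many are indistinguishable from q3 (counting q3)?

First remove the unreachable states {q0}; 7 states remain.
P0 = {q1,q2,q3,q4,q5,q6} | {q7}.
Refine {q1,q2,q3,q4,q5,q6} on symbol b: members go to different blocks, giving {q1,q2,q5} and {q3,q4,q6}.
No further refinement is possible. Final partition (3 blocks): {q1,q2,q5} | {q7} | {q3,q4,q6}.
State q3 belongs to the block {q3,q4,q6}, which has 3 states.

3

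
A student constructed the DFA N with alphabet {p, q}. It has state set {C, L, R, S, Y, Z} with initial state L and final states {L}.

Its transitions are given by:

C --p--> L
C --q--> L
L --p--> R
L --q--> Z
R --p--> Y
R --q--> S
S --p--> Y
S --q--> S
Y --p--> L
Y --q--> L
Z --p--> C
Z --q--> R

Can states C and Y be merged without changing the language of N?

Every state is reachable, so we keep all 6.
P0 = {L} | {C,R,S,Y,Z}.
Refine {C,R,S,Y,Z} on symbol p: members go to different blocks, giving {R,S,Z} and {C,Y}.
No further refinement is possible. Final partition (3 blocks): {L} | {R,S,Z} | {C,Y}.
C and Y lie in the same block of the stable partition, so they are equivalent — no string distinguishes them.

Yes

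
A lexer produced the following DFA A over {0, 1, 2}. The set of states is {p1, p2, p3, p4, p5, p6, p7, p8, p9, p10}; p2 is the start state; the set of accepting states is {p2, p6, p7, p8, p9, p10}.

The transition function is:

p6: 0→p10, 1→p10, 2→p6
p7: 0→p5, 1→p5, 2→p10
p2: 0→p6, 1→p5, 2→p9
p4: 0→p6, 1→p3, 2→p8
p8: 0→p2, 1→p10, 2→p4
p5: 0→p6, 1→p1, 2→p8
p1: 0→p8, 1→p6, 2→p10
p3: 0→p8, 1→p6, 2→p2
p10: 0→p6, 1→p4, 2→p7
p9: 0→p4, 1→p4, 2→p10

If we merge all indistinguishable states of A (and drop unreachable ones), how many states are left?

All states are reachable from the start state.
Initial partition by acceptance: {p2,p6,p7,p8,p9,p10} | {p1,p3,p4,p5}.
Refine {p2,p6,p7,p8,p9,p10} on symbol 0: members go to different blocks, giving {p2,p6,p8,p10} and {p7,p9}.
Refine {p2,p6,p8,p10} on symbol 1: members go to different blocks, giving {p2,p10} and {p6,p8}.
Split {p1,p3,p4,p5} by δ(·,1) → {p1,p3} and {p4,p5}.
On input 2, block {p6,p8} splits into {p6} and {p8}.
The partition is now stable with 6 blocks: {p2,p10} | {p1,p3} | {p7,p9} | {p6} | {p4,p5} | {p8}.

6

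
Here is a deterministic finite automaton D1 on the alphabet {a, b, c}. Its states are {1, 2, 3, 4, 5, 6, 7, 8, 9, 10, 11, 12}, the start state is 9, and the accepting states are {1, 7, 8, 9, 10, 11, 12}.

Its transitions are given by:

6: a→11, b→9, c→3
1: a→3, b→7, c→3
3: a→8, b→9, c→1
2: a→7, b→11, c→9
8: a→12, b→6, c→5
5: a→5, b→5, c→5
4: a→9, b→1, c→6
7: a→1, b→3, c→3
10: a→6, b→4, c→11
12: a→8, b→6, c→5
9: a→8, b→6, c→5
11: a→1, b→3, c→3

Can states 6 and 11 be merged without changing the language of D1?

First remove the unreachable states {2,4,10}; 9 states remain.
P0 = {1,7,8,9,11,12} | {3,5,6}.
Split {1,7,8,9,11,12} by δ(·,a) → {7,8,9,11,12} and {1}.
Refine {7,8,9,11,12} on symbol a: members go to different blocks, giving {8,9,12} and {7,11}.
On input a, block {3,5,6} splits into {3} and {5} and {6}.
The partition is now stable with 6 blocks: {8,9,12} | {3} | {1} | {7,11} | {5} | {6}.
6 and 11 end up in different blocks, so they are distinguishable. For instance, the string 'ε' is accepted from only 11.

No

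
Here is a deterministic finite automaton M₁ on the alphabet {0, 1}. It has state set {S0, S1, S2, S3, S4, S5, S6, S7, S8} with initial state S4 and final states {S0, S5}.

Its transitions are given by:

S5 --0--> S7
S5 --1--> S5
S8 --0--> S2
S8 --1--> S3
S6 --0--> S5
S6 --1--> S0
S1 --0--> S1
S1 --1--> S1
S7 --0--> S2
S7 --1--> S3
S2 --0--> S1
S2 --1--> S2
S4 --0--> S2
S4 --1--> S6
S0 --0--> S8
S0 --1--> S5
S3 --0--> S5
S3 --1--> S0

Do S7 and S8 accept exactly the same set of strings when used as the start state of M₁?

Yes

Every state is reachable, so we keep all 9.
P0 = {S0,S5} | {S1,S2,S3,S4,S6,S7,S8}.
Split {S1,S2,S3,S4,S6,S7,S8} by δ(·,0) → {S1,S2,S4,S7,S8} and {S3,S6}.
Refine {S1,S2,S4,S7,S8} on symbol 1: members go to different blocks, giving {S4,S7,S8} and {S1,S2}.
The partition is now stable with 4 blocks: {S0,S5} | {S4,S7,S8} | {S3,S6} | {S1,S2}.
S7 and S8 lie in the same block of the stable partition, so they are equivalent — no string distinguishes them.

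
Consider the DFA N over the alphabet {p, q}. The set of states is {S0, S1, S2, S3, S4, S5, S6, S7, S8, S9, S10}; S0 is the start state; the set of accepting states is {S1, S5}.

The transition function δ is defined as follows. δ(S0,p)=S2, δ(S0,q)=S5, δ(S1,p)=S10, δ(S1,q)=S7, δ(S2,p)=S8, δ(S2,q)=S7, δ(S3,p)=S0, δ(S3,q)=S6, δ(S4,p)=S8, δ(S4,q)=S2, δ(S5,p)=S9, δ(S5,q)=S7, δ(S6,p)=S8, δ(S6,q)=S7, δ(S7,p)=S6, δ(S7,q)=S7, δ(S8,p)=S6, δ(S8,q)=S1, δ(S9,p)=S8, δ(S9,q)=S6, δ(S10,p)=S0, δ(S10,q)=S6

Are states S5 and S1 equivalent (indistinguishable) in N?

First remove the unreachable states {S3,S4}; 9 states remain.
P0 = {S1,S5} | {S0,S2,S6,S7,S8,S9,S10}.
Refine {S0,S2,S6,S7,S8,S9,S10} on symbol q: members go to different blocks, giving {S2,S6,S7,S9,S10} and {S0,S8}.
On input p, block {S2,S6,S7,S9,S10} splits into {S2,S6,S9,S10} and {S7}.
Refine {S2,S6,S9,S10} on symbol q: members go to different blocks, giving {S2,S6} and {S9,S10}.
No further refinement is possible. Final partition (5 blocks): {S1,S5} | {S2,S6} | {S0,S8} | {S7} | {S9,S10}.
S5 and S1 lie in the same block of the stable partition, so they are equivalent — no string distinguishes them.

Yes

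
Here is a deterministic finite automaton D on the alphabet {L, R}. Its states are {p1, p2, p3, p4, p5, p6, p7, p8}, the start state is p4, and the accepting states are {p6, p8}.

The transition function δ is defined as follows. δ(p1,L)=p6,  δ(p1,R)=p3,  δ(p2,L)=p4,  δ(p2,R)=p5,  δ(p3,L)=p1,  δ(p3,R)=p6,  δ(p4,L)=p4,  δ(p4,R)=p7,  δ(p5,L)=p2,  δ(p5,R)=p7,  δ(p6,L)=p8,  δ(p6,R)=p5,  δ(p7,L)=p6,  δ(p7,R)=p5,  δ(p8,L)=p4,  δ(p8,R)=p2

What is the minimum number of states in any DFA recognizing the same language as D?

6

Reachable states from the start: {p2,p4,p5,p6,p7,p8}. Unreachable: {p1,p3} — drop them.
Initial partition by acceptance: {p6,p8} | {p2,p4,p5,p7}.
Refine {p6,p8} on symbol L: members go to different blocks, giving {p6} and {p8}.
Refine {p2,p4,p5,p7} on symbol L: members go to different blocks, giving {p2,p4,p5} and {p7}.
On input R, block {p2,p4,p5} splits into {p4,p5} and {p2}.
Split {p4,p5} by δ(·,L) → {p4} and {p5}.
The partition is now stable with 6 blocks: {p6} | {p4} | {p8} | {p7} | {p2} | {p5}.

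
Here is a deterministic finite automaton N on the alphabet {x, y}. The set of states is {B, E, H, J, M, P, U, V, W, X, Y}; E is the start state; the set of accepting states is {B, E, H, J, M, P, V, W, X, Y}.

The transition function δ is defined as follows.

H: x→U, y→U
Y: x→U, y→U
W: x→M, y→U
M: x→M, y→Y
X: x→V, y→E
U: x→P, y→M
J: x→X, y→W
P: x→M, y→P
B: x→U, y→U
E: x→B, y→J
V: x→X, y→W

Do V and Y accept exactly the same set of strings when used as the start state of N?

Reachable states from the start: {B,E,J,M,P,U,V,W,X,Y}. Unreachable: {H} — drop them.
P0 = {B,E,J,M,P,V,W,X,Y} | {U}.
Refine {B,E,J,M,P,V,W,X,Y} on symbol x: members go to different blocks, giving {E,J,M,P,V,W,X} and {B,Y}.
Refine {E,J,M,P,V,W,X} on symbol x: members go to different blocks, giving {J,M,P,V,W,X} and {E}.
Refine {J,M,P,V,W,X} on symbol y: members go to different blocks, giving {J,P,V} and {W} and {M} and {X}.
Refine {J,P,V} on symbol x: members go to different blocks, giving {J,V} and {P}.
Stable partition: {J,V} | {U} | {B,Y} | {E} | {W} | {M} | {X} | {P} — 8 equivalence classes.
V and Y end up in different blocks, so they are distinguishable. For instance, the string 'x' is accepted from only V.

No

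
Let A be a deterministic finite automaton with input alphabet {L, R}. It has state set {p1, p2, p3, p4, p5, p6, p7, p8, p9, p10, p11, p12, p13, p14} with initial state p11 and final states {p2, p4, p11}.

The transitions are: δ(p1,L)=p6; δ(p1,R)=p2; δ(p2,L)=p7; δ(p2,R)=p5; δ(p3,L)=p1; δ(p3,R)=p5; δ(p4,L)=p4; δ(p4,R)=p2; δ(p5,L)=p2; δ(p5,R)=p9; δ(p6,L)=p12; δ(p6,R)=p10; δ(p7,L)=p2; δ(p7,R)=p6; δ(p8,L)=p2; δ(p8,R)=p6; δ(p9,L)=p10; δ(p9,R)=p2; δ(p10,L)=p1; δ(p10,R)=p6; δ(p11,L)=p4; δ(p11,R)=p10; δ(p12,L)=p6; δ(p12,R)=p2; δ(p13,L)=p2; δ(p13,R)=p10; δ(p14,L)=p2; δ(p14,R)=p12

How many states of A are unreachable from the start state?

Starting at p11 and following transitions, the reachable set is {p1, p2, p4, p5, p6, p7, p9, p10, p11, p12}. That leaves p3, p8, p13, p14 unreachable — 4 in total.

4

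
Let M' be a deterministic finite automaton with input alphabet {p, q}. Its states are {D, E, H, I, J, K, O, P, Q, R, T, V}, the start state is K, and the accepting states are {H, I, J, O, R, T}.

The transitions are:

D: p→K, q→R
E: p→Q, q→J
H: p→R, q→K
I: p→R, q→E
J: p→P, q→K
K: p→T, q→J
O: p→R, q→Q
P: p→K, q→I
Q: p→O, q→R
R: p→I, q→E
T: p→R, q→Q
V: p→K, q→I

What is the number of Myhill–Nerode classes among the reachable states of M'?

First remove the unreachable states {D,H,V}; 9 states remain.
Initial partition by acceptance: {I,J,O,R,T} | {E,K,P,Q}.
On input p, block {I,J,O,R,T} splits into {I,O,R,T} and {J}.
On input p, block {E,K,P,Q} splits into {E,P} and {K,Q}.
Refine {I,O,R,T} on symbol q: members go to different blocks, giving {I,R} and {O,T}.
On input q, block {E,P} splits into {P} and {E}.
Split {K,Q} by δ(·,q) → {K} and {Q}.
The partition is now stable with 7 blocks: {I,R} | {P} | {J} | {K} | {O,T} | {E} | {Q}.

7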